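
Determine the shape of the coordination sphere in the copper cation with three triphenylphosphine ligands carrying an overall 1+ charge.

trigonal planar

Ligand charges: triphenylphosphine is neutral. With an overall charge of +1 the copper centre must be in the +1 oxidation state.
Group 11 minus oxidation state 1 gives a d¹⁰ configuration.
Coordination number: 3.
Three ligands around a d¹⁰ centre minimise repulsion in a trigonal-planar arrangement.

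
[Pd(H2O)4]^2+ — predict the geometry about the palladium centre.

square planar

Water is neutral; balancing the +2 overall charge requires Pd(II).
Palladium is a group-10 element; Pd(II) is therefore d⁸.
Coordination number: 4.
A 4d d⁸ ion has a large crystal-field splitting; square planar leaves the high-energy d_{x²−y²} orbital empty and maximises CFSE.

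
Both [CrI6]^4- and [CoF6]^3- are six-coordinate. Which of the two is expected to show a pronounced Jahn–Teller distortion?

[CrI6]^4-: Summing ligand charges against the −4 overall charge gives an oxidation state of +2 for chromium. Group 6 minus oxidation state 2 gives a d⁴ configuration. Iodide is a weak-field ligand for a first-row metal, so the complex is high-spin. The t₂g³e_g¹ (high-spin) configuration has an unevenly filled e_g set; the Jahn–Teller theorem predicts a tetragonal distortion (typically axial elongation) to lift the degeneracy.
[CoF6]^3-: Ligand charges: each fluoride is −1. With an overall charge of −3 the cobalt centre must be in the +3 oxidation state. Cobalt is a group-9 element; Co(III) is therefore d⁶. Fluoride is the one ligand weak enough to leave Co(III) high-spin — [CoF₆]³⁻ is the classic exception. The d⁶ configuration leaves the e_g set evenly filled (or empty) — no strong Jahn–Teller driving force.

[CrI6]^4-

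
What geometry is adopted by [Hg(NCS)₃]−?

trigonal planar

Summing ligand charges against the −1 overall charge gives an oxidation state of +2 for mercury.
Hg sits in group 12, so the d-electron count is 12 − 2 = 10.
With 3 monodentate ligands the coordination number is 3.
Three ligands around a d¹⁰ centre minimise repulsion in a trigonal-planar arrangement.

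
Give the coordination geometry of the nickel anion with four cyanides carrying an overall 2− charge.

Summing ligand charges against the −2 overall charge gives an oxidation state of +2 for nickel.
Ni sits in group 10, so the d-electron count is 10 − 2 = 8.
With 4 monodentate ligands the coordination number is 4.
Cyanide is a strong-field ligand (high in the spectrochemical series).
A 3d d⁸ ion with strong-field ligands gains enough CFSE to favour square planar over tetrahedral.

square planar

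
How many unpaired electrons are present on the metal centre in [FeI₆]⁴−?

4

Summing ligand charges against the −4 overall charge gives an oxidation state of +2 for iron.
Iron is a group-8 element; Fe(II) is therefore d⁶.
The spin state decides the count: Iodide is a weak-field ligand for a first-row metal, so the complex is high-spin.
An octahedral high-spin d⁶ ion is t₂g⁴e_g², giving 4 unpaired electrons.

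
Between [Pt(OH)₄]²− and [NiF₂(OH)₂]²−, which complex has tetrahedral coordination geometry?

For [Pt(OH)₄]²−: Summing ligand charges against the −2 overall charge gives an oxidation state of +2 for platinum. Pt sits in group 10, so the d-electron count is 10 − 2 = 8. A 5d d⁸ ion has a large crystal-field splitting; square planar leaves the high-energy d_{x²−y²} orbital empty and maximises CFSE. → square planar.
For [NiF₂(OH)₂]²−: Ligand charges: each fluoride is −1; each hydroxide is −1. With an overall charge of −2 the nickel centre must be in the +2 oxidation state. Ni sits in group 10, so the d-electron count is 10 − 2 = 8. Fluoride and hydroxide are weak-field ligands. With weak-field ligands the CFSE gain from square planar is small, so a 3d d⁸ ion takes the sterically preferred tetrahedral geometry. → tetrahedral.

[NiF₂(OH)₂]²−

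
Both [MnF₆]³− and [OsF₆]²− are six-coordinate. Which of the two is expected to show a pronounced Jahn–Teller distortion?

[MnF₆]³−: Each fluoride is −1; balancing the −3 overall charge requires Mn(III). Manganese is a group-7 element; Mn(III) is therefore d⁴. Fluoride is a weak-field ligand for a first-row metal, so the complex is high-spin. The t₂g³e_g¹ (high-spin) configuration has an unevenly filled e_g set; the Jahn–Teller theorem predicts a tetragonal distortion (typically axial elongation) to lift the degeneracy.
[OsF₆]²−: Each fluoride is −1; balancing the −2 overall charge requires Os(IV). Osmium is a group-8 element; Os(IV) is therefore d⁴. A 5d ion has a large Δₒ and is invariably low-spin. The d⁴ configuration leaves the e_g set evenly filled (or empty) — no strong Jahn–Teller driving force.

[MnF₆]³−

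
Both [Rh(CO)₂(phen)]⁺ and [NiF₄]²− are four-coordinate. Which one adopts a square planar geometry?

For [Rh(CO)₂(phen)]⁺: Ligand charges: carbonyl is neutral; 1,10-phenanthroline is neutral. With an overall charge of +1 the rhodium centre must be in the +1 oxidation state. Rh sits in group 9, so the d-electron count is 9 − 1 = 8. A 4d d⁸ ion has a large crystal-field splitting; square planar leaves the high-energy d_{x²−y²} orbital empty and maximises CFSE. → square planar.
For [NiF₄]²−: Summing ligand charges against the −2 overall charge gives an oxidation state of +2 for nickel. Group 10 minus oxidation state 2 gives a d⁸ configuration. Fluoride is a weak-field ligand. With weak-field ligands the CFSE gain from square planar is small, so a 3d d⁸ ion takes the sterically preferred tetrahedral geometry. → tetrahedral.

[Rh(CO)₂(phen)]⁺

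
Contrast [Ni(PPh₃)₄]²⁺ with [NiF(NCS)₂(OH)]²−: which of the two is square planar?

[Ni(PPh₃)₄]²⁺

For [Ni(PPh₃)₄]²⁺: Triphenylphosphine is neutral; balancing the +2 overall charge requires Ni(II). Ni sits in group 10, so the d-electron count is 10 − 2 = 8. Triphenylphosphine is a strong-field ligand (high in the spectrochemical series). A 3d d⁸ ion with strong-field ligands gains enough CFSE to favour square planar over tetrahedral. → square planar.
For [NiF(NCS)₂(OH)]²−: Summing ligand charges against the −2 overall charge gives an oxidation state of +2 for nickel. Nickel is a group-10 element; Ni(II) is therefore d⁸. Fluoride, hydroxide, and isothiocyanate are weak-field ligands. With weak-field ligands the CFSE gain from square planar is small, so a 3d d⁸ ion takes the sterically preferred tetrahedral geometry. → tetrahedral.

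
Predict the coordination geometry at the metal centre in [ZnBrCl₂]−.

Summing ligand charges against the −1 overall charge gives an oxidation state of +2 for zinc.
Zinc is a group-12 element; Zn(II) is therefore d¹⁰.
Coordination number: 3.
Three ligands around a d¹⁰ centre minimise repulsion in a trigonal-planar arrangement.

trigonal planar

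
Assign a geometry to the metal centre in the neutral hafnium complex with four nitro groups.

tetrahedral

Summing ligand charges against the 0 overall charge gives an oxidation state of +4 for hafnium.
Hf sits in group 4, so the d-electron count is 4 − 4 = 0.
With 4 monodentate ligands the coordination number is 4.
A d⁰ ion has no crystal-field stabilisation preference between square planar and tetrahedral, so four ligands adopt the sterically favoured tetrahedral geometry.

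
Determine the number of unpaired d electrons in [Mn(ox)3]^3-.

4 unpaired electrons

Summing ligand charges against the −3 overall charge gives an oxidation state of +3 for manganese.
Mn sits in group 7, so the d-electron count is 7 − 3 = 4.
Counting donor atoms: 3×oxalate (bidentate) → 6 donors. Coordination number = 6.
The spin state decides the count: Oxalate is a weak-field ligand for a first-row metal, so the complex is high-spin.
An octahedral high-spin d⁴ ion is t₂g³e_g¹, giving 4 unpaired electrons.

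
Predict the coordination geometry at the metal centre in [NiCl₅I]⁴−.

octahedral

Ligand charges: each chloride is −1; each iodide is −1. With an overall charge of −4 the nickel centre must be in the +2 oxidation state.
Ni sits in group 10, so the d-electron count is 10 − 2 = 8.
With 6 monodentate ligands the coordination number is 6.
Six donors around a single metal centre give an octahedral coordination sphere.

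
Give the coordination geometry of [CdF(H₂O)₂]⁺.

Ligand charges: each fluoride is −1; water is neutral. With an overall charge of +1 the cadmium centre must be in the +2 oxidation state.
Cd sits in group 12, so the d-electron count is 12 − 2 = 10.
With 3 monodentate ligands the coordination number is 3.
Three ligands around a d¹⁰ centre minimise repulsion in a trigonal-planar arrangement.

trigonal planar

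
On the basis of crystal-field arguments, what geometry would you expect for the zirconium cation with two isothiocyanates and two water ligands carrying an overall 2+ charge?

Each isothiocyanate is −1; water is neutral; balancing the +2 overall charge requires Zr(IV).
Group 4 minus oxidation state 4 gives a d⁰ configuration.
With 4 monodentate ligands the coordination number is 4.
A d⁰ ion has no crystal-field stabilisation preference between square planar and tetrahedral, so four ligands adopt the sterically favoured tetrahedral geometry.

tetrahedral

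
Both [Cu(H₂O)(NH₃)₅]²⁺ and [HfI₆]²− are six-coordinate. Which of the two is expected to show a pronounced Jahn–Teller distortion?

[Cu(H₂O)(NH₃)₅]²⁺

[Cu(H₂O)(NH₃)₅]²⁺: Water is neutral; ammonia is neutral; balancing the +2 overall charge requires Cu(II). Copper is a group-11 element; Cu(II) is therefore d⁹. The t₂g⁶e_g³ configuration has an unevenly filled e_g set; the Jahn–Teller theorem predicts a tetragonal distortion (typically axial elongation) to lift the degeneracy.
[HfI₆]²−: Each iodide is −1; balancing the −2 overall charge requires Hf(IV). Group 4 minus oxidation state 4 gives a d⁰ configuration. The d⁰ configuration leaves the e_g set evenly filled (or empty) — no strong Jahn–Teller driving force.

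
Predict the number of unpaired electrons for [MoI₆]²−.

2

Each iodide is −1; balancing the −2 overall charge requires Mo(IV).
Mo sits in group 6, so the d-electron count is 6 − 4 = 2.
In an octahedral field the d² configuration is t₂g²e_g⁰ (only one arrangement possible), giving 2 unpaired electrons.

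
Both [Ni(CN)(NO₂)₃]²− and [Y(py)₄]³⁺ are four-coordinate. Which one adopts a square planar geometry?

[Ni(CN)(NO₂)₃]²−

For [Ni(CN)(NO₂)₃]²−: Each cyanide is −1; each nitro (N-bound nitrite) is −1; balancing the −2 overall charge requires Ni(II). Ni sits in group 10, so the d-electron count is 10 − 2 = 8. Cyanide and nitro (N-bound nitrite) are strong-field ligands (high in the spectrochemical series). A 3d d⁸ ion with strong-field ligands gains enough CFSE to favour square planar over tetrahedral. → square planar.
For [Y(py)₄]³⁺: Pyridine is neutral; balancing the +3 overall charge requires Y(III). Group 3 minus oxidation state 3 gives a d⁰ configuration. A d⁰ ion has no crystal-field stabilisation preference between square planar and tetrahedral, so four ligands adopt the sterically favoured tetrahedral geometry. → tetrahedral.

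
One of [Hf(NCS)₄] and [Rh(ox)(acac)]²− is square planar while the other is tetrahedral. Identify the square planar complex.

[Rh(ox)(acac)]²−

For [Hf(NCS)₄]: Each isothiocyanate is −1; balancing the 0 overall charge requires Hf(IV). Group 4 minus oxidation state 4 gives a d⁰ configuration. A d⁰ ion has no crystal-field stabilisation preference between square planar and tetrahedral, so four ligands adopt the sterically favoured tetrahedral geometry. → tetrahedral.
For [Rh(ox)(acac)]²−: Each oxalate is −2; each acetylacetonate is −1; balancing the −2 overall charge requires Rh(I). Rh sits in group 9, so the d-electron count is 9 − 1 = 8. A 4d d⁸ ion has a large crystal-field splitting; square planar leaves the high-energy d_{x²−y²} orbital empty and maximises CFSE. → square planar.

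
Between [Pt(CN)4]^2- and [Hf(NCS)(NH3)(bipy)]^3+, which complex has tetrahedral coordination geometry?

For [Pt(CN)4]^2-: Summing ligand charges against the −2 overall charge gives an oxidation state of +2 for platinum. Pt sits in group 10, so the d-electron count is 10 − 2 = 8. A 5d d⁸ ion has a large crystal-field splitting; square planar leaves the high-energy d_{x²−y²} orbital empty and maximises CFSE. → square planar.
For [Hf(NCS)(NH3)(bipy)]^3+: Each isothiocyanate is −1; ammonia is neutral; 2,2′-bipyridine is neutral; balancing the +3 overall charge requires Hf(IV). Hf sits in group 4, so the d-electron count is 4 − 4 = 0. A d⁰ ion has no crystal-field stabilisation preference between square planar and tetrahedral, so four ligands adopt the sterically favoured tetrahedral geometry. → tetrahedral.

[Hf(NCS)(NH3)(bipy)]^3+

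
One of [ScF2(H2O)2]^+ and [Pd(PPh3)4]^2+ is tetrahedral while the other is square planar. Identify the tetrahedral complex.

For [ScF2(H2O)2]^+: Each fluoride is −1; water is neutral; balancing the +1 overall charge requires Sc(III). Scandium is a group-3 element; Sc(III) is therefore d⁰. A d⁰ ion has no crystal-field stabilisation preference between square planar and tetrahedral, so four ligands adopt the sterically favoured tetrahedral geometry. → tetrahedral.
For [Pd(PPh3)4]^2+: Summing ligand charges against the +2 overall charge gives an oxidation state of +2 for palladium. Pd sits in group 10, so the d-electron count is 10 − 2 = 8. A 4d d⁸ ion has a large crystal-field splitting; square planar leaves the high-energy d_{x²−y²} orbital empty and maximises CFSE. → square planar.

[ScF2(H2O)2]^+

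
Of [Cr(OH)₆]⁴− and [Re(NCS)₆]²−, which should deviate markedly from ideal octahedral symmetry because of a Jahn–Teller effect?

[Cr(OH)₆]⁴−: Each hydroxide is −1; balancing the −4 overall charge requires Cr(II). Chromium is a group-6 element; Cr(II) is therefore d⁴. Hydroxide is a weak-field ligand for a first-row metal, so the complex is high-spin. The t₂g³e_g¹ (high-spin) configuration has an unevenly filled e_g set; the Jahn–Teller theorem predicts a tetragonal distortion (typically axial elongation) to lift the degeneracy.
[Re(NCS)₆]²−: Each isothiocyanate is −1; balancing the −2 overall charge requires Re(IV). Rhenium is a group-7 element; Re(IV) is therefore d³. The d³ configuration leaves the e_g set evenly filled (or empty) — no strong Jahn–Teller driving force.

[Cr(OH)₆]⁴−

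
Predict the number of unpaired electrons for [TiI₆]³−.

1

Ligand charges: each iodide is −1. With an overall charge of −3 the titanium centre must be in the +3 oxidation state.
Ti sits in group 4, so the d-electron count is 4 − 3 = 1.
In an octahedral field the d¹ configuration is t₂g¹e_g⁰ (only one arrangement possible), giving 1 unpaired electron.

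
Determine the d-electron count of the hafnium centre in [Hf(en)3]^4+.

d⁰

Ligand charges: ethylenediamine is neutral. With an overall charge of +4 the hafnium centre must be in the +4 oxidation state.
Hafnium is a group-4 element; Hf(IV) is therefore d⁰.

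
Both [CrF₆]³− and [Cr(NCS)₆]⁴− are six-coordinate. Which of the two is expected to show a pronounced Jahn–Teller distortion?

[CrF₆]³−: Ligand charges: each fluoride is −1. With an overall charge of −3 the chromium centre must be in the +3 oxidation state. Chromium is a group-6 element; Cr(III) is therefore d³. The d³ configuration leaves the e_g set evenly filled (or empty) — no strong Jahn–Teller driving force.
[Cr(NCS)₆]⁴−: Each isothiocyanate is −1; balancing the −4 overall charge requires Cr(II). Cr sits in group 6, so the d-electron count is 6 − 2 = 4. Isothiocyanate is a weak-field ligand for a first-row metal, so the complex is high-spin. The t₂g³e_g¹ (high-spin) configuration has an unevenly filled e_g set; the Jahn–Teller theorem predicts a tetragonal distortion (typically axial elongation) to lift the degeneracy.

[Cr(NCS)₆]⁴−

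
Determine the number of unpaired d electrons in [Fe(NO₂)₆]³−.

1 unpaired electron

Summing ligand charges against the −3 overall charge gives an oxidation state of +3 for iron.
Fe sits in group 8, so the d-electron count is 8 − 3 = 5.
The spin state decides the count: Nitro (N-bound nitrite) is a strong-field ligand (high in the spectrochemical series) for a first-row metal, so the complex is low-spin.
An octahedral low-spin d⁵ ion is t₂g⁵e_g⁰, giving 1 unpaired electron.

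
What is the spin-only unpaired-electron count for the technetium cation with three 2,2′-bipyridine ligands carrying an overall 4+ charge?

Summing ligand charges against the +4 overall charge gives an oxidation state of +4 for technetium.
Tc sits in group 7, so the d-electron count is 7 − 4 = 3.
Counting donor atoms: 3×2,2′-bipyridine (bidentate) → 6 donors. Coordination number = 6.
In an octahedral field the d³ configuration is t₂g³e_g⁰ (only one arrangement possible), giving 3 unpaired electrons.

3 unpaired electrons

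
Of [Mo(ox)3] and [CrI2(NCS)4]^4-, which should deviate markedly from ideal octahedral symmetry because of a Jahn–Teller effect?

[CrI2(NCS)4]^4-

[Mo(ox)3]: Ligand charges: each oxalate is −2. With an overall charge of 0 the molybdenum centre must be in the +6 oxidation state. Group 6 minus oxidation state 6 gives a d⁰ configuration. The d⁰ configuration leaves the e_g set evenly filled (or empty) — no strong Jahn–Teller driving force.
[CrI2(NCS)4]^4-: Ligand charges: each iodide is −1; each isothiocyanate is −1. With an overall charge of −4 the chromium centre must be in the +2 oxidation state. Group 6 minus oxidation state 2 gives a d⁴ configuration. Iodide and isothiocyanate are weak-field ligands for a first-row metal, so the complex is high-spin. The t₂g³e_g¹ (high-spin) configuration has an unevenly filled e_g set; the Jahn–Teller theorem predicts a tetragonal distortion (typically axial elongation) to lift the degeneracy.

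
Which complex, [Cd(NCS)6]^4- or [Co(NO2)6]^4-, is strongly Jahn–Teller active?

[Cd(NCS)6]^4-: Ligand charges: each isothiocyanate is −1. With an overall charge of −4 the cadmium centre must be in the +2 oxidation state. Group 12 minus oxidation state 2 gives a d¹⁰ configuration. The d¹⁰ configuration leaves the e_g set evenly filled (or empty) — no strong Jahn–Teller driving force.
[Co(NO2)6]^4-: Each nitro (N-bound nitrite) is −1; balancing the −4 overall charge requires Co(II). Co sits in group 9, so the d-electron count is 9 − 2 = 7. Nitro (N-bound nitrite) is a strong-field ligand (high in the spectrochemical series) for a first-row metal, so the complex is low-spin. The t₂g⁶e_g¹ (low-spin) configuration has an unevenly filled e_g set; the Jahn–Teller theorem predicts a tetragonal distortion (typically axial elongation) to lift the degeneracy.

[Co(NO2)6]^4-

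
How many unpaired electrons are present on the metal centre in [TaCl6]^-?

Each chloride is −1; balancing the −1 overall charge requires Ta(V).
Ta sits in group 5, so the d-electron count is 5 − 5 = 0.
In an octahedral field the d⁰ configuration is t₂g⁰e_g⁰, giving 0 unpaired electrons.

0 unpaired electrons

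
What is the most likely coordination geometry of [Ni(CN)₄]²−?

Summing ligand charges against the −2 overall charge gives an oxidation state of +2 for nickel.
Group 10 minus oxidation state 2 gives a d⁸ configuration.
Coordination number: 4.
Cyanide is a strong-field ligand (high in the spectrochemical series).
A 3d d⁸ ion with strong-field ligands gains enough CFSE to favour square planar over tetrahedral.

square planar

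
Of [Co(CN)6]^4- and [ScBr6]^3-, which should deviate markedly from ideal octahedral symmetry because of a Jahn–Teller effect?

[Co(CN)6]^4-: Summing ligand charges against the −4 overall charge gives an oxidation state of +2 for cobalt. Group 9 minus oxidation state 2 gives a d⁷ configuration. Cyanide is a strong-field ligand (high in the spectrochemical series) for a first-row metal, so the complex is low-spin. The t₂g⁶e_g¹ (low-spin) configuration has an unevenly filled e_g set; the Jahn–Teller theorem predicts a tetragonal distortion (typically axial elongation) to lift the degeneracy.
[ScBr6]^3-: Ligand charges: each bromide is −1. With an overall charge of −3 the scandium centre must be in the +3 oxidation state. Sc sits in group 3, so the d-electron count is 3 − 3 = 0. The d⁰ configuration leaves the e_g set evenly filled (or empty) — no strong Jahn–Teller driving force.

[Co(CN)6]^4-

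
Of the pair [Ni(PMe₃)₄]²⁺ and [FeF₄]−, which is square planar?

For [Ni(PMe₃)₄]²⁺: Trimethylphosphine is neutral; balancing the +2 overall charge requires Ni(II). Group 10 minus oxidation state 2 gives a d⁸ configuration. Trimethylphosphine is a strong-field ligand (high in the spectrochemical series). A 3d d⁸ ion with strong-field ligands gains enough CFSE to favour square planar over tetrahedral. → square planar.
For [FeF₄]−: Each fluoride is −1; balancing the −1 overall charge requires Fe(III). Group 8 minus oxidation state 3 gives a d⁵ configuration. A high-spin d⁵ ion has zero CFSE in either geometry, so four ligands adopt the sterically favoured tetrahedral geometry. → tetrahedral.

[Ni(PMe₃)₄]²⁺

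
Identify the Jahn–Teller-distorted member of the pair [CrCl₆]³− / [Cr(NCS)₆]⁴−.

[CrCl₆]³−: Summing ligand charges against the −3 overall charge gives an oxidation state of +3 for chromium. Group 6 minus oxidation state 3 gives a d³ configuration. The d³ configuration leaves the e_g set evenly filled (or empty) — no strong Jahn–Teller driving force.
[Cr(NCS)₆]⁴−: Each isothiocyanate is −1; balancing the −4 overall charge requires Cr(II). Chromium is a group-6 element; Cr(II) is therefore d⁴. Isothiocyanate is a weak-field ligand for a first-row metal, so the complex is high-spin. The t₂g³e_g¹ (high-spin) configuration has an unevenly filled e_g set; the Jahn–Teller theorem predicts a tetragonal distortion (typically axial elongation) to lift the degeneracy.

[Cr(NCS)₆]⁴−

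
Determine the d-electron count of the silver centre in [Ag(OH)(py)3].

d10

Ligand charges: each hydroxide is −1; pyridine is neutral. With an overall charge of 0 the silver centre must be in the +1 oxidation state.
Ag sits in group 11, so the d-electron count is 11 − 1 = 10.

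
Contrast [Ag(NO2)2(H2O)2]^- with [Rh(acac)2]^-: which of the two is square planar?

For [Ag(NO2)2(H2O)2]^-: Summing ligand charges against the −1 overall charge gives an oxidation state of +1 for silver. Ag sits in group 11, so the d-electron count is 11 − 1 = 10. A d¹⁰ ion has no crystal-field stabilisation preference between square planar and tetrahedral, so four ligands adopt the sterically favoured tetrahedral geometry. → tetrahedral.
For [Rh(acac)2]^-: Each acetylacetonate is −1; balancing the −1 overall charge requires Rh(I). Rhodium is a group-9 element; Rh(I) is therefore d⁸. A 4d d⁸ ion has a large crystal-field splitting; square planar leaves the high-energy d_{x²−y²} orbital empty and maximises CFSE. → square planar.

[Rh(acac)2]^-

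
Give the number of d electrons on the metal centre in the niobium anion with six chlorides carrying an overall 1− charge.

Each chloride is −1; balancing the −1 overall charge requires Nb(V).
Nb sits in group 5, so the d-electron count is 5 − 5 = 0.

d⁰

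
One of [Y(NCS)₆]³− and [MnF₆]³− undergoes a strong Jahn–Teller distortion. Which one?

[MnF₆]³−

[Y(NCS)₆]³−: Ligand charges: each isothiocyanate is −1. With an overall charge of −3 the yttrium centre must be in the +3 oxidation state. Yttrium is a group-3 element; Y(III) is therefore d⁰. The d⁰ configuration leaves the e_g set evenly filled (or empty) — no strong Jahn–Teller driving force.
[MnF₆]³−: Each fluoride is −1; balancing the −3 overall charge requires Mn(III). Manganese is a group-7 element; Mn(III) is therefore d⁴. Fluoride is a weak-field ligand for a first-row metal, so the complex is high-spin. The t₂g³e_g¹ (high-spin) configuration has an unevenly filled e_g set; the Jahn–Teller theorem predicts a tetragonal distortion (typically axial elongation) to lift the degeneracy.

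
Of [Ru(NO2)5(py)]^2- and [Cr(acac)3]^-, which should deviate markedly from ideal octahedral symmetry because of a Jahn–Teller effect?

[Cr(acac)3]^-

[Ru(NO2)5(py)]^2-: Each nitro (N-bound nitrite) is −1; pyridine is neutral; balancing the −2 overall charge requires Ru(III). Ru sits in group 8, so the d-electron count is 8 − 3 = 5. A 4d ion has a large Δₒ and is invariably low-spin. The d⁵ configuration leaves the e_g set evenly filled (or empty) — no strong Jahn–Teller driving force.
[Cr(acac)3]^-: Ligand charges: each acetylacetonate is −1. With an overall charge of −1 the chromium centre must be in the +2 oxidation state. Cr sits in group 6, so the d-electron count is 6 − 2 = 4. Acetylacetonate is a weak-field ligand for a first-row metal, so the complex is high-spin. The t₂g³e_g¹ (high-spin) configuration has an unevenly filled e_g set; the Jahn–Teller theorem predicts a tetragonal distortion (typically axial elongation) to lift the degeneracy.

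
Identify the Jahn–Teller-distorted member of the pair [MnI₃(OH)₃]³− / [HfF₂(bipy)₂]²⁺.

[MnI₃(OH)₃]³−: Each iodide is −1; each hydroxide is −1; balancing the −3 overall charge requires Mn(III). Group 7 minus oxidation state 3 gives a d⁴ configuration. Hydroxide and iodide are weak-field ligands for a first-row metal, so the complex is high-spin. The t₂g³e_g¹ (high-spin) configuration has an unevenly filled e_g set; the Jahn–Teller theorem predicts a tetragonal distortion (typically axial elongation) to lift the degeneracy.
[HfF₂(bipy)₂]²⁺: Ligand charges: each fluoride is −1; 2,2′-bipyridine is neutral. With an overall charge of +2 the hafnium centre must be in the +4 oxidation state. Group 4 minus oxidation state 4 gives a d⁰ configuration. The d⁰ configuration leaves the e_g set evenly filled (or empty) — no strong Jahn–Teller driving force.

[MnI₃(OH)₃]³−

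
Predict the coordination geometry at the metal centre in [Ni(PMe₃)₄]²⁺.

Ligand charges: trimethylphosphine is neutral. With an overall charge of +2 the nickel centre must be in the +2 oxidation state.
Nickel is a group-10 element; Ni(II) is therefore d⁸.
Coordination number: 4.
Trimethylphosphine is a strong-field ligand (high in the spectrochemical series).
A 3d d⁸ ion with strong-field ligands gains enough CFSE to favour square planar over tetrahedral.

square planar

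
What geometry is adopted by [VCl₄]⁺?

tetrahedral

Ligand charges: each chloride is −1. With an overall charge of +1 the vanadium centre must be in the +5 oxidation state.
V sits in group 5, so the d-electron count is 5 − 5 = 0.
With 4 monodentate ligands the coordination number is 4.
A d⁰ ion has no crystal-field stabilisation preference between square planar and tetrahedral, so four ligands adopt the sterically favoured tetrahedral geometry.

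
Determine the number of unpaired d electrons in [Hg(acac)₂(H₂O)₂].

Each acetylacetonate is −1; water is neutral; balancing the 0 overall charge requires Hg(II).
Mercury is a group-12 element; Hg(II) is therefore d¹⁰.
Counting donor atoms: 2×acetylacetonate (bidentate) → 4 donors; 2×water (monodentate) → 2 donors. Coordination number = 6.
In an octahedral field the d¹⁰ configuration is t₂g⁶e_g⁴, giving 0 unpaired electrons.

0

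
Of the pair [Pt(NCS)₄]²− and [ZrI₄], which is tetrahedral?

[ZrI₄]

For [Pt(NCS)₄]²−: Ligand charges: each isothiocyanate is −1. With an overall charge of −2 the platinum centre must be in the +2 oxidation state. Platinum is a group-10 element; Pt(II) is therefore d⁸. A 5d d⁸ ion has a large crystal-field splitting; square planar leaves the high-energy d_{x²−y²} orbital empty and maximises CFSE. → square planar.
For [ZrI₄]: Summing ligand charges against the 0 overall charge gives an oxidation state of +4 for zirconium. Zirconium is a group-4 element; Zr(IV) is therefore d⁰. A d⁰ ion has no crystal-field stabilisation preference between square planar and tetrahedral, so four ligands adopt the sterically favoured tetrahedral geometry. → tetrahedral.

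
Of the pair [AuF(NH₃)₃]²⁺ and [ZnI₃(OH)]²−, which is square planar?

[AuF(NH₃)₃]²⁺

For [AuF(NH₃)₃]²⁺: Each fluoride is −1; ammonia is neutral; balancing the +2 overall charge requires Au(III). Au sits in group 11, so the d-electron count is 11 − 3 = 8. A 5d d⁸ ion has a large crystal-field splitting; square planar leaves the high-energy d_{x²−y²} orbital empty and maximises CFSE. → square planar.
For [ZnI₃(OH)]²−: Summing ligand charges against the −2 overall charge gives an oxidation state of +2 for zinc. Zinc is a group-12 element; Zn(II) is therefore d¹⁰. A d¹⁰ ion has no crystal-field stabilisation preference between square planar and tetrahedral, so four ligands adopt the sterically favoured tetrahedral geometry. → tetrahedral.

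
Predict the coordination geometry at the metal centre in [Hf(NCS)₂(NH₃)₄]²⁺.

Summing ligand charges against the +2 overall charge gives an oxidation state of +4 for hafnium.
Hafnium is a group-4 element; Hf(IV) is therefore d⁰.
Coordination number: 6.
Six donors around a single metal centre give an octahedral coordination sphere.

octahedral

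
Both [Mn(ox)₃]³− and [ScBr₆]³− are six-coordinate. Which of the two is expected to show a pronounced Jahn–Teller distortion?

[Mn(ox)₃]³−

[Mn(ox)₃]³−: Summing ligand charges against the −3 overall charge gives an oxidation state of +3 for manganese. Mn sits in group 7, so the d-electron count is 7 − 3 = 4. Oxalate is a weak-field ligand for a first-row metal, so the complex is high-spin. The t₂g³e_g¹ (high-spin) configuration has an unevenly filled e_g set; the Jahn–Teller theorem predicts a tetragonal distortion (typically axial elongation) to lift the degeneracy.
[ScBr₆]³−: Summing ligand charges against the −3 overall charge gives an oxidation state of +3 for scandium. Group 3 minus oxidation state 3 gives a d⁰ configuration. The d⁰ configuration leaves the e_g set evenly filled (or empty) — no strong Jahn–Teller driving force.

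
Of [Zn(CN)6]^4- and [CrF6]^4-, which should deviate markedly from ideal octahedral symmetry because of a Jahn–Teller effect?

[CrF6]^4-

[Zn(CN)6]^4-: Summing ligand charges against the −4 overall charge gives an oxidation state of +2 for zinc. Zinc is a group-12 element; Zn(II) is therefore d¹⁰. The d¹⁰ configuration leaves the e_g set evenly filled (or empty) — no strong Jahn–Teller driving force.
[CrF6]^4-: Summing ligand charges against the −4 overall charge gives an oxidation state of +2 for chromium. Chromium is a group-6 element; Cr(II) is therefore d⁴. Fluoride is a weak-field ligand for a first-row metal, so the complex is high-spin. The t₂g³e_g¹ (high-spin) configuration has an unevenly filled e_g set; the Jahn–Teller theorem predicts a tetragonal distortion (typically axial elongation) to lift the degeneracy.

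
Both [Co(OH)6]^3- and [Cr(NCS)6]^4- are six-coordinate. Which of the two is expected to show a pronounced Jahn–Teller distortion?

[Cr(NCS)6]^4-

[Co(OH)6]^3-: Summing ligand charges against the −3 overall charge gives an oxidation state of +3 for cobalt. Group 9 minus oxidation state 3 gives a d⁶ configuration. Co(III) has an exceptionally large octahedral splitting and is low-spin with essentially every ligand except fluoride. The d⁶ configuration leaves the e_g set evenly filled (or empty) — no strong Jahn–Teller driving force.
[Cr(NCS)6]^4-: Ligand charges: each isothiocyanate is −1. With an overall charge of −4 the chromium centre must be in the +2 oxidation state. Cr sits in group 6, so the d-electron count is 6 − 2 = 4. Isothiocyanate is a weak-field ligand for a first-row metal, so the complex is high-spin. The t₂g³e_g¹ (high-spin) configuration has an unevenly filled e_g set; the Jahn–Teller theorem predicts a tetragonal distortion (typically axial elongation) to lift the degeneracy.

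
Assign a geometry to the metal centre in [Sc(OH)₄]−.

Summing ligand charges against the −1 overall charge gives an oxidation state of +3 for scandium.
Group 3 minus oxidation state 3 gives a d⁰ configuration.
Coordination number: 4.
A d⁰ ion has no crystal-field stabilisation preference between square planar and tetrahedral, so four ligands adopt the sterically favoured tetrahedral geometry.

tetrahedral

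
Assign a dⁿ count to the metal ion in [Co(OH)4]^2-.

d7

Each hydroxide is −1; balancing the −2 overall charge requires Co(II).
Cobalt is a group-9 element; Co(II) is therefore d⁷.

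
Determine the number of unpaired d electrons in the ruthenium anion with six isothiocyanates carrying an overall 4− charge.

Each isothiocyanate is −1; balancing the −4 overall charge requires Ru(II).
Group 8 minus oxidation state 2 gives a d⁶ configuration.
The spin state decides the count: a 4d ion has a large Δₒ and is invariably low-spin.
An octahedral low-spin d⁶ ion is t₂g⁶e_g⁰, giving 0 unpaired electrons.

0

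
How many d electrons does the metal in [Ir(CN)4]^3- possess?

d⁸

Summing ligand charges against the −3 overall charge gives an oxidation state of +1 for iridium.
Group 9 minus oxidation state 1 gives a d⁸ configuration.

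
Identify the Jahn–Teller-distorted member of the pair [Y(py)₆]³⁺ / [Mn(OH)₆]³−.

[Y(py)₆]³⁺: Summing ligand charges against the +3 overall charge gives an oxidation state of +3 for yttrium. Y sits in group 3, so the d-electron count is 3 − 3 = 0. The d⁰ configuration leaves the e_g set evenly filled (or empty) — no strong Jahn–Teller driving force.
[Mn(OH)₆]³−: Summing ligand charges against the −3 overall charge gives an oxidation state of +3 for manganese. Mn sits in group 7, so the d-electron count is 7 − 3 = 4. Hydroxide is a weak-field ligand for a first-row metal, so the complex is high-spin. The t₂g³e_g¹ (high-spin) configuration has an unevenly filled e_g set; the Jahn–Teller theorem predicts a tetragonal distortion (typically axial elongation) to lift the degeneracy.

[Mn(OH)₆]³−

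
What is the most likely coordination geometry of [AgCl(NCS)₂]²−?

Each chloride is −1; each isothiocyanate is −1; balancing the −2 overall charge requires Ag(I).
Group 11 minus oxidation state 1 gives a d¹⁰ configuration.
With 3 monodentate ligands the coordination number is 3.
Three ligands around a d¹⁰ centre minimise repulsion in a trigonal-planar arrangement.

trigonal planar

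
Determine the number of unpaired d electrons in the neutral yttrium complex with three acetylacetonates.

0 unpaired electrons

Summing ligand charges against the 0 overall charge gives an oxidation state of +3 for yttrium.
Yttrium is a group-3 element; Y(III) is therefore d⁰.
Counting donor atoms: 3×acetylacetonate (bidentate) → 6 donors. Coordination number = 6.
In an octahedral field the d⁰ configuration is t₂g⁰e_g⁰, giving 0 unpaired electrons.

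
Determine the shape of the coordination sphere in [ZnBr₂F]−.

Summing ligand charges against the −1 overall charge gives an oxidation state of +2 for zinc.
Group 12 minus oxidation state 2 gives a d¹⁰ configuration.
Coordination number: 3.
Three ligands around a d¹⁰ centre minimise repulsion in a trigonal-planar arrangement.

trigonal planar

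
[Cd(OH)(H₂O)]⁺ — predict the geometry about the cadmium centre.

linear

Each hydroxide is −1; water is neutral; balancing the +1 overall charge requires Cd(II).
Group 12 minus oxidation state 2 gives a d¹⁰ configuration.
With 2 monodentate ligands the coordination number is 2.
A d¹⁰ ion with only two ligands adopts a linear arrangement (sp hybridisation; no CFSE preference).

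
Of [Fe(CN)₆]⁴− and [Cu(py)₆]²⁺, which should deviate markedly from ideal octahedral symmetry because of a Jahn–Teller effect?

[Fe(CN)₆]⁴−: Summing ligand charges against the −4 overall charge gives an oxidation state of +2 for iron. Fe sits in group 8, so the d-electron count is 8 − 2 = 6. Cyanide is a strong-field ligand (high in the spectrochemical series) for a first-row metal, so the complex is low-spin. The d⁶ configuration leaves the e_g set evenly filled (or empty) — no strong Jahn–Teller driving force.
[Cu(py)₆]²⁺: Summing ligand charges against the +2 overall charge gives an oxidation state of +2 for copper. Group 11 minus oxidation state 2 gives a d⁹ configuration. The t₂g⁶e_g³ configuration has an unevenly filled e_g set; the Jahn–Teller theorem predicts a tetragonal distortion (typically axial elongation) to lift the degeneracy.

[Cu(py)₆]²⁺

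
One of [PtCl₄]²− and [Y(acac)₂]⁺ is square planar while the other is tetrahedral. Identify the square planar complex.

For [PtCl₄]²−: Each chloride is −1; balancing the −2 overall charge requires Pt(II). Group 10 minus oxidation state 2 gives a d⁸ configuration. A 5d d⁸ ion has a large crystal-field splitting; square planar leaves the high-energy d_{x²−y²} orbital empty and maximises CFSE. → square planar.
For [Y(acac)₂]⁺: Each acetylacetonate is −1; balancing the +1 overall charge requires Y(III). Yttrium is a group-3 element; Y(III) is therefore d⁰. A d⁰ ion has no crystal-field stabilisation preference between square planar and tetrahedral, so four ligands adopt the sterically favoured tetrahedral geometry. → tetrahedral.

[PtCl₄]²−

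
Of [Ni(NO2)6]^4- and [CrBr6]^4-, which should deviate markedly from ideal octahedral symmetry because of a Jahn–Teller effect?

[CrBr6]^4-

[Ni(NO2)6]^4-: Each nitro (N-bound nitrite) is −1; balancing the −4 overall charge requires Ni(II). Nickel is a group-10 element; Ni(II) is therefore d⁸. The d⁸ configuration leaves the e_g set evenly filled (or empty) — no strong Jahn–Teller driving force.
[CrBr6]^4-: Each bromide is −1; balancing the −4 overall charge requires Cr(II). Cr sits in group 6, so the d-electron count is 6 − 2 = 4. Bromide is a weak-field ligand for a first-row metal, so the complex is high-spin. The t₂g³e_g¹ (high-spin) configuration has an unevenly filled e_g set; the Jahn–Teller theorem predicts a tetragonal distortion (typically axial elongation) to lift the degeneracy.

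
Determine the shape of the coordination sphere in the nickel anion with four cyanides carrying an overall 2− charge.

Ligand charges: each cyanide is −1. With an overall charge of −2 the nickel centre must be in the +2 oxidation state.
Ni sits in group 10, so the d-electron count is 10 − 2 = 8.
Coordination number: 4.
Cyanide is a strong-field ligand (high in the spectrochemical series).
A 3d d⁸ ion with strong-field ligands gains enough CFSE to favour square planar over tetrahedral.

square planar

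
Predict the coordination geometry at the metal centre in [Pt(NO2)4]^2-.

square planar

Ligand charges: each nitro (N-bound nitrite) is −1. With an overall charge of −2 the platinum centre must be in the +2 oxidation state.
Group 10 minus oxidation state 2 gives a d⁸ configuration.
With 4 monodentate ligands the coordination number is 4.
A 5d d⁸ ion has a large crystal-field splitting; square planar leaves the high-energy d_{x²−y²} orbital empty and maximises CFSE.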